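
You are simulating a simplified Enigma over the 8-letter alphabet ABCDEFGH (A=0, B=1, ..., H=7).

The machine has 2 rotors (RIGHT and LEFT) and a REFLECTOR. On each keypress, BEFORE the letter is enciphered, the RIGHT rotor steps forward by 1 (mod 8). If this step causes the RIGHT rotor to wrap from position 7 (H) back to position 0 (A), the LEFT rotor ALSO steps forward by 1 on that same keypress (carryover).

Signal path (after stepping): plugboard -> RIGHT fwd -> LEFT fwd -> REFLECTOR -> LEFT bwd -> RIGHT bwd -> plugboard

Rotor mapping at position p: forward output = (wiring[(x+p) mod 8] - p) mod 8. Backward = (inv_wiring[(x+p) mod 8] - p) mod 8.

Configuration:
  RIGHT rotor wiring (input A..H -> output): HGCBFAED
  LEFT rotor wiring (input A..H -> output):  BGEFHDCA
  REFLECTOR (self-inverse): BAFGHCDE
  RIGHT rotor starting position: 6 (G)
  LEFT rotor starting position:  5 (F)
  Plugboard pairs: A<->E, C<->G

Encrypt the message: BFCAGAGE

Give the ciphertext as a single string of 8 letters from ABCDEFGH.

Answer: AADHACEF

Derivation:
Char 1 ('B'): step: R->7, L=5; B->plug->B->R->A->L->G->refl->D->L'->C->R'->E->plug->A
Char 2 ('F'): step: R->0, L->6 (L advanced); F->plug->F->R->A->L->E->refl->H->L'->F->R'->E->plug->A
Char 3 ('C'): step: R->1, L=6; C->plug->G->R->C->L->D->refl->G->L'->E->R'->D->plug->D
Char 4 ('A'): step: R->2, L=6; A->plug->E->R->C->L->D->refl->G->L'->E->R'->H->plug->H
Char 5 ('G'): step: R->3, L=6; G->plug->C->R->F->L->H->refl->E->L'->A->R'->E->plug->A
Char 6 ('A'): step: R->4, L=6; A->plug->E->R->D->L->A->refl->B->L'->G->R'->G->plug->C
Char 7 ('G'): step: R->5, L=6; G->plug->C->R->G->L->B->refl->A->L'->D->R'->A->plug->E
Char 8 ('E'): step: R->6, L=6; E->plug->A->R->G->L->B->refl->A->L'->D->R'->F->plug->F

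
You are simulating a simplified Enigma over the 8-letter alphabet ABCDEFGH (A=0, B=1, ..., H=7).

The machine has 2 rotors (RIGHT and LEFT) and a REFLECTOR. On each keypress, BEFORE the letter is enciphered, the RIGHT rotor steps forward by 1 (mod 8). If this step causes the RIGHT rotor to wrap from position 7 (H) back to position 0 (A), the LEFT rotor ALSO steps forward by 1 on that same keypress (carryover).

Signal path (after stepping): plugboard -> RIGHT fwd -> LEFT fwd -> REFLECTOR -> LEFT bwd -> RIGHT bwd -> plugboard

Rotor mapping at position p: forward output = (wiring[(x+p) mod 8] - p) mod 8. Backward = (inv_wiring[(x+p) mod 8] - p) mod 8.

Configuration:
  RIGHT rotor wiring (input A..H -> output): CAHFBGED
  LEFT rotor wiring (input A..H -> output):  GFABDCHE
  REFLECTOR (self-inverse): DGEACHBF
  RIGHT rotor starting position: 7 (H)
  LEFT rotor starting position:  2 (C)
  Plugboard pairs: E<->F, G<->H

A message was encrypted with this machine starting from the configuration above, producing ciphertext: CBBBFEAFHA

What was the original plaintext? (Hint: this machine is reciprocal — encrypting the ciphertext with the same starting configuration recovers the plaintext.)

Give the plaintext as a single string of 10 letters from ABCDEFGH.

Answer: AEGCHBHBED

Derivation:
Char 1 ('C'): step: R->0, L->3 (L advanced); C->plug->C->R->H->L->F->refl->H->L'->C->R'->A->plug->A
Char 2 ('B'): step: R->1, L=3; B->plug->B->R->G->L->C->refl->E->L'->D->R'->F->plug->E
Char 3 ('B'): step: R->2, L=3; B->plug->B->R->D->L->E->refl->C->L'->G->R'->H->plug->G
Char 4 ('B'): step: R->3, L=3; B->plug->B->R->G->L->C->refl->E->L'->D->R'->C->plug->C
Char 5 ('F'): step: R->4, L=3; F->plug->E->R->G->L->C->refl->E->L'->D->R'->G->plug->H
Char 6 ('E'): step: R->5, L=3; E->plug->F->R->C->L->H->refl->F->L'->H->R'->B->plug->B
Char 7 ('A'): step: R->6, L=3; A->plug->A->R->G->L->C->refl->E->L'->D->R'->G->plug->H
Char 8 ('F'): step: R->7, L=3; F->plug->E->R->G->L->C->refl->E->L'->D->R'->B->plug->B
Char 9 ('H'): step: R->0, L->4 (L advanced); H->plug->G->R->E->L->C->refl->E->L'->G->R'->F->plug->E
Char 10 ('A'): step: R->1, L=4; A->plug->A->R->H->L->F->refl->H->L'->A->R'->D->plug->D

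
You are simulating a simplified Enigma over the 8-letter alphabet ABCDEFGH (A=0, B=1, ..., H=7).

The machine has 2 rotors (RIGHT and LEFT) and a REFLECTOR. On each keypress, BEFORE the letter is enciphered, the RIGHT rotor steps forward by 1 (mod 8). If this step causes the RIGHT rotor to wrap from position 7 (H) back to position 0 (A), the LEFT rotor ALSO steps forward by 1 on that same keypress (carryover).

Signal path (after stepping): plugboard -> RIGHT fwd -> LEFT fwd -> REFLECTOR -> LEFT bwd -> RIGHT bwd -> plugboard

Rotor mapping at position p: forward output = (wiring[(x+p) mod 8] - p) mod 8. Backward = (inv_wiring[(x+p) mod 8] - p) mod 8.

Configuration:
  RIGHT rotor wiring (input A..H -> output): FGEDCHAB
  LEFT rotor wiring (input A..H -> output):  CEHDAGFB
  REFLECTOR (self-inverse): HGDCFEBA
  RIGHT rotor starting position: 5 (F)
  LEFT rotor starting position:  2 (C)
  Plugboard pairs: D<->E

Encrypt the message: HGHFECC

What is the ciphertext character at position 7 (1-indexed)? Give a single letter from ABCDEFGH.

Char 1 ('H'): step: R->6, L=2; H->plug->H->R->B->L->B->refl->G->L'->C->R'->A->plug->A
Char 2 ('G'): step: R->7, L=2; G->plug->G->R->A->L->F->refl->E->L'->D->R'->F->plug->F
Char 3 ('H'): step: R->0, L->3 (L advanced); H->plug->H->R->B->L->F->refl->E->L'->H->R'->F->plug->F
Char 4 ('F'): step: R->1, L=3; F->plug->F->R->H->L->E->refl->F->L'->B->R'->D->plug->E
Char 5 ('E'): step: R->2, L=3; E->plug->D->R->F->L->H->refl->A->L'->A->R'->C->plug->C
Char 6 ('C'): step: R->3, L=3; C->plug->C->R->E->L->G->refl->B->L'->G->R'->E->plug->D
Char 7 ('C'): step: R->4, L=3; C->plug->C->R->E->L->G->refl->B->L'->G->R'->A->plug->A

A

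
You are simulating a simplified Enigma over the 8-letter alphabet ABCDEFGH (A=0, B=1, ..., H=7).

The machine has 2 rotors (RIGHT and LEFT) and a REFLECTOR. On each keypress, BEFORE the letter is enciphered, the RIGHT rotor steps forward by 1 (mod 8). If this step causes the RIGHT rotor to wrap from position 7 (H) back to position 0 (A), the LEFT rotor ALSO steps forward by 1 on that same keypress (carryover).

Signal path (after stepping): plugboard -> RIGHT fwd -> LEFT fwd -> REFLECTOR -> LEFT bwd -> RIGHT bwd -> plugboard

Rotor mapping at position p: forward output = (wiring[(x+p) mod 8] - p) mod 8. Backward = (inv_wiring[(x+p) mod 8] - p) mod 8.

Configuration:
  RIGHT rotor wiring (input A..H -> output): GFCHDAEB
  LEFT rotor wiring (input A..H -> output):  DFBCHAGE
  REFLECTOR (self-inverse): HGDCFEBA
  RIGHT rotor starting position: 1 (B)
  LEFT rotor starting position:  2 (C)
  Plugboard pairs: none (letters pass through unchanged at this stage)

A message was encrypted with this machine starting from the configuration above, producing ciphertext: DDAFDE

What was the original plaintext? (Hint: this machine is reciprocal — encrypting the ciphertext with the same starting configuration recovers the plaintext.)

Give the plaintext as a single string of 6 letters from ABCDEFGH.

Answer: HBDBGG

Derivation:
Char 1 ('D'): step: R->2, L=2; D->plug->D->R->G->L->B->refl->G->L'->D->R'->H->plug->H
Char 2 ('D'): step: R->3, L=2; D->plug->D->R->B->L->A->refl->H->L'->A->R'->B->plug->B
Char 3 ('A'): step: R->4, L=2; A->plug->A->R->H->L->D->refl->C->L'->F->R'->D->plug->D
Char 4 ('F'): step: R->5, L=2; F->plug->F->R->F->L->C->refl->D->L'->H->R'->B->plug->B
Char 5 ('D'): step: R->6, L=2; D->plug->D->R->H->L->D->refl->C->L'->F->R'->G->plug->G
Char 6 ('E'): step: R->7, L=2; E->plug->E->R->A->L->H->refl->A->L'->B->R'->G->plug->G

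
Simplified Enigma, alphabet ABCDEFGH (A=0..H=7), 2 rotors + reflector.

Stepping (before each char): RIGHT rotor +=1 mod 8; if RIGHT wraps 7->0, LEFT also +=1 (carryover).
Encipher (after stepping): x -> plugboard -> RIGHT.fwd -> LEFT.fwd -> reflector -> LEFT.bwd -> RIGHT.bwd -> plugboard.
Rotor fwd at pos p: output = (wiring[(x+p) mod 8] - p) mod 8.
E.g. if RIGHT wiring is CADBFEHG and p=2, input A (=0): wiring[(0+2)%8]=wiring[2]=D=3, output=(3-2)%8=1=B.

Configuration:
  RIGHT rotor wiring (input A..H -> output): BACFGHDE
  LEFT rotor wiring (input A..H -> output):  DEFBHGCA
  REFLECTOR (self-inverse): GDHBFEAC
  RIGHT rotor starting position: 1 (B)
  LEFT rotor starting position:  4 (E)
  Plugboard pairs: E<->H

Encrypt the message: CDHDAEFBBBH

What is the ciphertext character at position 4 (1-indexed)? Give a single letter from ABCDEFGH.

Char 1 ('C'): step: R->2, L=4; C->plug->C->R->E->L->H->refl->C->L'->B->R'->E->plug->H
Char 2 ('D'): step: R->3, L=4; D->plug->D->R->A->L->D->refl->B->L'->G->R'->F->plug->F
Char 3 ('H'): step: R->4, L=4; H->plug->E->R->F->L->A->refl->G->L'->C->R'->A->plug->A
Char 4 ('D'): step: R->5, L=4; D->plug->D->R->E->L->H->refl->C->L'->B->R'->H->plug->E

E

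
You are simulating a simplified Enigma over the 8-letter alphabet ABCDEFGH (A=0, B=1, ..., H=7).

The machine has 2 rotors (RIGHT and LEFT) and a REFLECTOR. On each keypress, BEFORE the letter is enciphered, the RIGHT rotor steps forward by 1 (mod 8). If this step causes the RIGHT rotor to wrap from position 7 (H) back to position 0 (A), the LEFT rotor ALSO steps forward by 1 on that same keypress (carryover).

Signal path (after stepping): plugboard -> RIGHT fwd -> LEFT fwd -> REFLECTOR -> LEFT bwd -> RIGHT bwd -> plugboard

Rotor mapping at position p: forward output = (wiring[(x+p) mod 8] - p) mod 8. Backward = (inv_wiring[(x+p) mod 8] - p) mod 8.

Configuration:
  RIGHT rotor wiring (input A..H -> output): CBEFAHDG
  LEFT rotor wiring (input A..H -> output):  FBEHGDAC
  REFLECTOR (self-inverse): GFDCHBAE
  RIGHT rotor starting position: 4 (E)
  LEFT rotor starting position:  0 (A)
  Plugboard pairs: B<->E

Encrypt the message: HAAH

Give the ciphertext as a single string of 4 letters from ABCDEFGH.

Char 1 ('H'): step: R->5, L=0; H->plug->H->R->D->L->H->refl->E->L'->C->R'->A->plug->A
Char 2 ('A'): step: R->6, L=0; A->plug->A->R->F->L->D->refl->C->L'->H->R'->F->plug->F
Char 3 ('A'): step: R->7, L=0; A->plug->A->R->H->L->C->refl->D->L'->F->R'->D->plug->D
Char 4 ('H'): step: R->0, L->1 (L advanced); H->plug->H->R->G->L->B->refl->F->L'->D->R'->G->plug->G

Answer: AFDG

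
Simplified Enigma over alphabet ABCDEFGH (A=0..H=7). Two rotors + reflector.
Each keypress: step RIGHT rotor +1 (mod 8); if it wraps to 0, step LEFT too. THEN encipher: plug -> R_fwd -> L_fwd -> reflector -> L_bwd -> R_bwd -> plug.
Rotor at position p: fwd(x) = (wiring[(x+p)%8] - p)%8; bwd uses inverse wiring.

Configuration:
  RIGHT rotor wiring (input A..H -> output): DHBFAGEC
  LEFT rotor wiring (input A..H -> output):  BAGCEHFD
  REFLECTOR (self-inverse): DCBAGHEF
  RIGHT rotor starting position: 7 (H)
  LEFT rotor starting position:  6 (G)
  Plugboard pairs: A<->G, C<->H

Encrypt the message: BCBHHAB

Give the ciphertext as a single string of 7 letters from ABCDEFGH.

Answer: EACBEBG

Derivation:
Char 1 ('B'): step: R->0, L->7 (L advanced); B->plug->B->R->H->L->G->refl->E->L'->A->R'->E->plug->E
Char 2 ('C'): step: R->1, L=7; C->plug->H->R->C->L->B->refl->C->L'->B->R'->G->plug->A
Char 3 ('B'): step: R->2, L=7; B->plug->B->R->D->L->H->refl->F->L'->F->R'->H->plug->C
Char 4 ('H'): step: R->3, L=7; H->plug->C->R->D->L->H->refl->F->L'->F->R'->B->plug->B
Char 5 ('H'): step: R->4, L=7; H->plug->C->R->A->L->E->refl->G->L'->H->R'->E->plug->E
Char 6 ('A'): step: R->5, L=7; A->plug->G->R->A->L->E->refl->G->L'->H->R'->B->plug->B
Char 7 ('B'): step: R->6, L=7; B->plug->B->R->E->L->D->refl->A->L'->G->R'->A->plug->G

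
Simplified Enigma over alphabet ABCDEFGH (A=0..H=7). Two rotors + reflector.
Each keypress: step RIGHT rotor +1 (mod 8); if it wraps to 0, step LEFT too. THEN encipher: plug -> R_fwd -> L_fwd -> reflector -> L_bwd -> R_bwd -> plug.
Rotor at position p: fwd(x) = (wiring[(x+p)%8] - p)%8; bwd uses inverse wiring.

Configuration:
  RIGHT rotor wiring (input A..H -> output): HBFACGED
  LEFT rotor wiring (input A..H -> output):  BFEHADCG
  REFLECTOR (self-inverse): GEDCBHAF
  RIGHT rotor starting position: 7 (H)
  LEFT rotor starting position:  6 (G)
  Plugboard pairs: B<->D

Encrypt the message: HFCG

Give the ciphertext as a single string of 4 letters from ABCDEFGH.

Answer: BAAA

Derivation:
Char 1 ('H'): step: R->0, L->7 (L advanced); H->plug->H->R->D->L->F->refl->H->L'->A->R'->D->plug->B
Char 2 ('F'): step: R->1, L=7; F->plug->F->R->D->L->F->refl->H->L'->A->R'->A->plug->A
Char 3 ('C'): step: R->2, L=7; C->plug->C->R->A->L->H->refl->F->L'->D->R'->A->plug->A
Char 4 ('G'): step: R->3, L=7; G->plug->G->R->G->L->E->refl->B->L'->F->R'->A->plug->A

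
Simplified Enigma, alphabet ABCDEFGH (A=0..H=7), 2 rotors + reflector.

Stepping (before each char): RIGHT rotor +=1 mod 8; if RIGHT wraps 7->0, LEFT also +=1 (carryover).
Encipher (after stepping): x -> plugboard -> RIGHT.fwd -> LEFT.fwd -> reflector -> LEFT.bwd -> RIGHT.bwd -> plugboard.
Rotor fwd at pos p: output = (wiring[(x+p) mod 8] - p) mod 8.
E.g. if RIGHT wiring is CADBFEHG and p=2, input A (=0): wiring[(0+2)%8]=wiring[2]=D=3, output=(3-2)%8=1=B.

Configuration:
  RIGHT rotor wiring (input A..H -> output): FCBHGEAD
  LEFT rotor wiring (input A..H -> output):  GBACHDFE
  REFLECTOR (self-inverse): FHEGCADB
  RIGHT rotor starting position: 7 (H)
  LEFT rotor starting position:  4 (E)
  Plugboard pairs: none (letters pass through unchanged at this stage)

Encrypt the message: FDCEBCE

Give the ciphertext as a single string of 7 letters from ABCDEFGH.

Answer: DBADGHA

Derivation:
Char 1 ('F'): step: R->0, L->5 (L advanced); F->plug->F->R->E->L->E->refl->C->L'->H->R'->D->plug->D
Char 2 ('D'): step: R->1, L=5; D->plug->D->R->F->L->D->refl->G->L'->A->R'->B->plug->B
Char 3 ('C'): step: R->2, L=5; C->plug->C->R->E->L->E->refl->C->L'->H->R'->A->plug->A
Char 4 ('E'): step: R->3, L=5; E->plug->E->R->A->L->G->refl->D->L'->F->R'->D->plug->D
Char 5 ('B'): step: R->4, L=5; B->plug->B->R->A->L->G->refl->D->L'->F->R'->G->plug->G
Char 6 ('C'): step: R->5, L=5; C->plug->C->R->G->L->F->refl->A->L'->B->R'->H->plug->H
Char 7 ('E'): step: R->6, L=5; E->plug->E->R->D->L->B->refl->H->L'->C->R'->A->plug->A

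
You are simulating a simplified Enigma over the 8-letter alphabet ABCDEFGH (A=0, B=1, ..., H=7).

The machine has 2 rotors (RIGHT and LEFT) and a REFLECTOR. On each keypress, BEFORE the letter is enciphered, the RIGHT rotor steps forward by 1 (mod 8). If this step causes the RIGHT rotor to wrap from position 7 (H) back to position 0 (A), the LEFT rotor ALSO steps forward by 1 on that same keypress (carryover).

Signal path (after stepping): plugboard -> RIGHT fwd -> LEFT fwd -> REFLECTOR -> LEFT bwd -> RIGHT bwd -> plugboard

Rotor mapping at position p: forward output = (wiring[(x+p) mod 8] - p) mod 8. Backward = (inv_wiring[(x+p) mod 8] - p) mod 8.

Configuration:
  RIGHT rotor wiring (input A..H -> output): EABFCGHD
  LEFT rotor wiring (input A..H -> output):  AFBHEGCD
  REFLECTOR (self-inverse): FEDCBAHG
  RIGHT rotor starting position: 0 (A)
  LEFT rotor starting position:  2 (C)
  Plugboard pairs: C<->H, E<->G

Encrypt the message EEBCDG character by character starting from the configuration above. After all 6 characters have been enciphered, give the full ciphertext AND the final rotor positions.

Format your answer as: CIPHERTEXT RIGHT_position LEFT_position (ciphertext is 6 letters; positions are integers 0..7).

Char 1 ('E'): step: R->1, L=2; E->plug->G->R->C->L->C->refl->D->L'->H->R'->A->plug->A
Char 2 ('E'): step: R->2, L=2; E->plug->G->R->C->L->C->refl->D->L'->H->R'->A->plug->A
Char 3 ('B'): step: R->3, L=2; B->plug->B->R->H->L->D->refl->C->L'->C->R'->A->plug->A
Char 4 ('C'): step: R->4, L=2; C->plug->H->R->B->L->F->refl->A->L'->E->R'->F->plug->F
Char 5 ('D'): step: R->5, L=2; D->plug->D->R->H->L->D->refl->C->L'->C->R'->B->plug->B
Char 6 ('G'): step: R->6, L=2; G->plug->E->R->D->L->E->refl->B->L'->F->R'->B->plug->B
Final: ciphertext=AAAFBB, RIGHT=6, LEFT=2

Answer: AAAFBB 6 2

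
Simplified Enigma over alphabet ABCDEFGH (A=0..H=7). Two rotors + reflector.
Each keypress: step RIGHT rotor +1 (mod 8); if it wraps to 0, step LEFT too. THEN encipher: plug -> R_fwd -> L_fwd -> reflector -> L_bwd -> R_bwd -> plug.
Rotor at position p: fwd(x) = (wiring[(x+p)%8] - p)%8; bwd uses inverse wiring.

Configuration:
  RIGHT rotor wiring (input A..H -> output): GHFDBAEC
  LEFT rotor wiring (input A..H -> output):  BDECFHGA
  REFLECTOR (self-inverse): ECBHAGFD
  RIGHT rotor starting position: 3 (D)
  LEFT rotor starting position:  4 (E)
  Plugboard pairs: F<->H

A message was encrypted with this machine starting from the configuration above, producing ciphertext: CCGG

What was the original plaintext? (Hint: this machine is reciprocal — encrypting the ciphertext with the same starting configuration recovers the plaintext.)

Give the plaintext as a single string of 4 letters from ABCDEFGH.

Answer: EDAF

Derivation:
Char 1 ('C'): step: R->4, L=4; C->plug->C->R->A->L->B->refl->C->L'->C->R'->E->plug->E
Char 2 ('C'): step: R->5, L=4; C->plug->C->R->F->L->H->refl->D->L'->B->R'->D->plug->D
Char 3 ('G'): step: R->6, L=4; G->plug->G->R->D->L->E->refl->A->L'->G->R'->A->plug->A
Char 4 ('G'): step: R->7, L=4; G->plug->G->R->B->L->D->refl->H->L'->F->R'->H->plug->F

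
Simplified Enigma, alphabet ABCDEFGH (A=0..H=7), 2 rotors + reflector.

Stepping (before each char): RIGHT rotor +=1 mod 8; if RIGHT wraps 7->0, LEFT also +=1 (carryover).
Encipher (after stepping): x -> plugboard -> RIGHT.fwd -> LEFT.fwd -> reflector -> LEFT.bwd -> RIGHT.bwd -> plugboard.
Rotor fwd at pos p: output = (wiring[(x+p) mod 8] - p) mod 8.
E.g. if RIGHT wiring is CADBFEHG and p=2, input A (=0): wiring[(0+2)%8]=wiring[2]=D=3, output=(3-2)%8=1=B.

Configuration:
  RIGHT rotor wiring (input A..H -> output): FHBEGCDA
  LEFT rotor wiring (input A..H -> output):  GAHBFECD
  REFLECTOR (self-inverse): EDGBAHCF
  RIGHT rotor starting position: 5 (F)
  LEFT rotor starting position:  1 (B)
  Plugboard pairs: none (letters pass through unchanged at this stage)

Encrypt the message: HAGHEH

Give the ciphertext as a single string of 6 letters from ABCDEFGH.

Answer: ABBADG

Derivation:
Char 1 ('H'): step: R->6, L=1; H->plug->H->R->E->L->D->refl->B->L'->F->R'->A->plug->A
Char 2 ('A'): step: R->7, L=1; A->plug->A->R->B->L->G->refl->C->L'->G->R'->B->plug->B
Char 3 ('G'): step: R->0, L->2 (L advanced); G->plug->G->R->D->L->C->refl->G->L'->H->R'->B->plug->B
Char 4 ('H'): step: R->1, L=2; H->plug->H->R->E->L->A->refl->E->L'->G->R'->A->plug->A
Char 5 ('E'): step: R->2, L=2; E->plug->E->R->B->L->H->refl->F->L'->A->R'->D->plug->D
Char 6 ('H'): step: R->3, L=2; H->plug->H->R->G->L->E->refl->A->L'->E->R'->G->plug->G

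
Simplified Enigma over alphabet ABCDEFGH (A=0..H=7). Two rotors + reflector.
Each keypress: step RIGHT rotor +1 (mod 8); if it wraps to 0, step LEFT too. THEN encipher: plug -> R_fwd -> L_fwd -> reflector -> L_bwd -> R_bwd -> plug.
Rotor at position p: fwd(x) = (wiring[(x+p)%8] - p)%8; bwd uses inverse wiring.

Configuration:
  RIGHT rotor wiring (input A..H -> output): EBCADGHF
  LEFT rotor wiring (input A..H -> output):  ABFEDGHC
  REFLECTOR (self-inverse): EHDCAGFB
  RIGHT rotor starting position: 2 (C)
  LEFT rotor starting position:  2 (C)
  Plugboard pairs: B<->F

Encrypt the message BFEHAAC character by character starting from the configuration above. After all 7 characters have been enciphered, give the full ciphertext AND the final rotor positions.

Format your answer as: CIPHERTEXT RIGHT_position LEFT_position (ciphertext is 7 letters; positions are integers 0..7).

Answer: FAHABDD 1 3

Derivation:
Char 1 ('B'): step: R->3, L=2; B->plug->F->R->B->L->C->refl->D->L'->A->R'->B->plug->F
Char 2 ('F'): step: R->4, L=2; F->plug->B->R->C->L->B->refl->H->L'->H->R'->A->plug->A
Char 3 ('E'): step: R->5, L=2; E->plug->E->R->E->L->F->refl->G->L'->G->R'->H->plug->H
Char 4 ('H'): step: R->6, L=2; H->plug->H->R->A->L->D->refl->C->L'->B->R'->A->plug->A
Char 5 ('A'): step: R->7, L=2; A->plug->A->R->G->L->G->refl->F->L'->E->R'->F->plug->B
Char 6 ('A'): step: R->0, L->3 (L advanced); A->plug->A->R->E->L->H->refl->B->L'->A->R'->D->plug->D
Char 7 ('C'): step: R->1, L=3; C->plug->C->R->H->L->C->refl->D->L'->C->R'->D->plug->D
Final: ciphertext=FAHABDD, RIGHT=1, LEFT=3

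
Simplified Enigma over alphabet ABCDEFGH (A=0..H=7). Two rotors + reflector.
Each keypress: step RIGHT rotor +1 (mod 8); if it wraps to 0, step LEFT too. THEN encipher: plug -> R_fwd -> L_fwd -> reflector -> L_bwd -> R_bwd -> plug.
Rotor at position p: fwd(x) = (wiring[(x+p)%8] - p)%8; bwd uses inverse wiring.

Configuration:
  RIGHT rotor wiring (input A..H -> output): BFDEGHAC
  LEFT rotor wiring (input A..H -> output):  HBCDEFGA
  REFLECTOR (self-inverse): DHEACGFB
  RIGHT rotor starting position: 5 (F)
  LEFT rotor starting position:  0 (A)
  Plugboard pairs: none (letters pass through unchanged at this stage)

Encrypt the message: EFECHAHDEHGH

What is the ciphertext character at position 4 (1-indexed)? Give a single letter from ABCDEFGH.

Char 1 ('E'): step: R->6, L=0; E->plug->E->R->F->L->F->refl->G->L'->G->R'->F->plug->F
Char 2 ('F'): step: R->7, L=0; F->plug->F->R->H->L->A->refl->D->L'->D->R'->A->plug->A
Char 3 ('E'): step: R->0, L->1 (L advanced); E->plug->E->R->G->L->H->refl->B->L'->B->R'->A->plug->A
Char 4 ('C'): step: R->1, L=1; C->plug->C->R->D->L->D->refl->A->L'->A->R'->H->plug->H

H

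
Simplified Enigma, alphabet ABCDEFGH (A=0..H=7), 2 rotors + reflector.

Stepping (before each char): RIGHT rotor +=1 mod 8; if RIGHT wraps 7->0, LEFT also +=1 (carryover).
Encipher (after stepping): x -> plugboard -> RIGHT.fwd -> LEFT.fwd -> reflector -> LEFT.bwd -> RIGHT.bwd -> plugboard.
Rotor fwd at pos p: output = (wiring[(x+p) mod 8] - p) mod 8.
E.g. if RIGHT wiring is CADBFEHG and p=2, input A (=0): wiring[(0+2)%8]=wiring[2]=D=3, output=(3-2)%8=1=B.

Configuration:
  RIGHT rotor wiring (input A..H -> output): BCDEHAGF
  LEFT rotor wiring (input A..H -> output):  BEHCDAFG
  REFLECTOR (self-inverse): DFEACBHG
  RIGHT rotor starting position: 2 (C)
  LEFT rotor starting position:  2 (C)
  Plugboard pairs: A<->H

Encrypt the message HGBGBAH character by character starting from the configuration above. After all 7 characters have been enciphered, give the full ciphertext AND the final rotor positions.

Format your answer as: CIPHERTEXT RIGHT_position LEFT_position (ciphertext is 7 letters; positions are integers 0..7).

Char 1 ('H'): step: R->3, L=2; H->plug->A->R->B->L->A->refl->D->L'->E->R'->B->plug->B
Char 2 ('G'): step: R->4, L=2; G->plug->G->R->H->L->C->refl->E->L'->F->R'->E->plug->E
Char 3 ('B'): step: R->5, L=2; B->plug->B->R->B->L->A->refl->D->L'->E->R'->D->plug->D
Char 4 ('G'): step: R->6, L=2; G->plug->G->R->B->L->A->refl->D->L'->E->R'->D->plug->D
Char 5 ('B'): step: R->7, L=2; B->plug->B->R->C->L->B->refl->F->L'->A->R'->F->plug->F
Char 6 ('A'): step: R->0, L->3 (L advanced); A->plug->H->R->F->L->G->refl->H->L'->A->R'->F->plug->F
Char 7 ('H'): step: R->1, L=3; H->plug->A->R->B->L->A->refl->D->L'->E->R'->G->plug->G
Final: ciphertext=BEDDFFG, RIGHT=1, LEFT=3

Answer: BEDDFFG 1 3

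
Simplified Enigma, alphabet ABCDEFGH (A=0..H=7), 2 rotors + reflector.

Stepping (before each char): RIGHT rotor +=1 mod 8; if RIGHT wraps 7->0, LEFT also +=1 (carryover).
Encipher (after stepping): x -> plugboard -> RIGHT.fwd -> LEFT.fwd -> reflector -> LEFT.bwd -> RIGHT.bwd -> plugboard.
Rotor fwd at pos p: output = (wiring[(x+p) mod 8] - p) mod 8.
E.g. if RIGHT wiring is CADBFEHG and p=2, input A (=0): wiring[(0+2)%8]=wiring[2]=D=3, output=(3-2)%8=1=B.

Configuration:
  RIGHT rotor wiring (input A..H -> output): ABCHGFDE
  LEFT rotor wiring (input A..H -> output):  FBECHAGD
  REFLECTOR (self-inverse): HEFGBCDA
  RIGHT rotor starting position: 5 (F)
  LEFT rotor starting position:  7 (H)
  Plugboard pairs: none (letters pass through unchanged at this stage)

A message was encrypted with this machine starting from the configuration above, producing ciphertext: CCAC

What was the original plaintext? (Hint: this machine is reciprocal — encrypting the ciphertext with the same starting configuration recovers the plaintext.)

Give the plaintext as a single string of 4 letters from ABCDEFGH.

Answer: DDGH

Derivation:
Char 1 ('C'): step: R->6, L=7; C->plug->C->R->C->L->C->refl->F->L'->D->R'->D->plug->D
Char 2 ('C'): step: R->7, L=7; C->plug->C->R->C->L->C->refl->F->L'->D->R'->D->plug->D
Char 3 ('A'): step: R->0, L->0 (L advanced); A->plug->A->R->A->L->F->refl->C->L'->D->R'->G->plug->G
Char 4 ('C'): step: R->1, L=0; C->plug->C->R->G->L->G->refl->D->L'->H->R'->H->plug->H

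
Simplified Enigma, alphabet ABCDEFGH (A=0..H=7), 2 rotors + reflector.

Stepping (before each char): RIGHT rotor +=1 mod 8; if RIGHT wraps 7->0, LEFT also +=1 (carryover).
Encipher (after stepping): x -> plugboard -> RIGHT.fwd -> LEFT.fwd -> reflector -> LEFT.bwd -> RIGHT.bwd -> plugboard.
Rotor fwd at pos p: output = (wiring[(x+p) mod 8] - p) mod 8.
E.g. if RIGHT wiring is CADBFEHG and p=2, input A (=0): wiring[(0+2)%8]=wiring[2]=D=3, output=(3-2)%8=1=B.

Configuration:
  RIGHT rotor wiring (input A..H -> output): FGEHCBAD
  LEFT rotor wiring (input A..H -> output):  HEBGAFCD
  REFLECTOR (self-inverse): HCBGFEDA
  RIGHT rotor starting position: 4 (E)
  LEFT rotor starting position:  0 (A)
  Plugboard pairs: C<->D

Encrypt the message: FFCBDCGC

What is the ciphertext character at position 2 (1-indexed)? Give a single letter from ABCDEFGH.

Char 1 ('F'): step: R->5, L=0; F->plug->F->R->H->L->D->refl->G->L'->D->R'->B->plug->B
Char 2 ('F'): step: R->6, L=0; F->plug->F->R->B->L->E->refl->F->L'->F->R'->B->plug->B

B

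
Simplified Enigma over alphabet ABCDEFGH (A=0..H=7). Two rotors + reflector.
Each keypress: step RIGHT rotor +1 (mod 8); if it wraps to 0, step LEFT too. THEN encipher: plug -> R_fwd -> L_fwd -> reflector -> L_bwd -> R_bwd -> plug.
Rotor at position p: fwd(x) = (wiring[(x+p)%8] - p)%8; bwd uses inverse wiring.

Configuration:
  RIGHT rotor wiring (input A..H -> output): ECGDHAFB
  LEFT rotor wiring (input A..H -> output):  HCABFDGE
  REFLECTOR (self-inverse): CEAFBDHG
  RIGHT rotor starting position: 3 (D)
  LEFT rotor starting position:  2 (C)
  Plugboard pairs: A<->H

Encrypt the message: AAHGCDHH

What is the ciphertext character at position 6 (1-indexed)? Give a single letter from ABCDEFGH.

Char 1 ('A'): step: R->4, L=2; A->plug->H->R->H->L->A->refl->C->L'->F->R'->D->plug->D
Char 2 ('A'): step: R->5, L=2; A->plug->H->R->C->L->D->refl->F->L'->G->R'->G->plug->G
Char 3 ('H'): step: R->6, L=2; H->plug->A->R->H->L->A->refl->C->L'->F->R'->F->plug->F
Char 4 ('G'): step: R->7, L=2; G->plug->G->R->B->L->H->refl->G->L'->A->R'->F->plug->F
Char 5 ('C'): step: R->0, L->3 (L advanced); C->plug->C->R->G->L->H->refl->G->L'->A->R'->F->plug->F
Char 6 ('D'): step: R->1, L=3; D->plug->D->R->G->L->H->refl->G->L'->A->R'->G->plug->G

G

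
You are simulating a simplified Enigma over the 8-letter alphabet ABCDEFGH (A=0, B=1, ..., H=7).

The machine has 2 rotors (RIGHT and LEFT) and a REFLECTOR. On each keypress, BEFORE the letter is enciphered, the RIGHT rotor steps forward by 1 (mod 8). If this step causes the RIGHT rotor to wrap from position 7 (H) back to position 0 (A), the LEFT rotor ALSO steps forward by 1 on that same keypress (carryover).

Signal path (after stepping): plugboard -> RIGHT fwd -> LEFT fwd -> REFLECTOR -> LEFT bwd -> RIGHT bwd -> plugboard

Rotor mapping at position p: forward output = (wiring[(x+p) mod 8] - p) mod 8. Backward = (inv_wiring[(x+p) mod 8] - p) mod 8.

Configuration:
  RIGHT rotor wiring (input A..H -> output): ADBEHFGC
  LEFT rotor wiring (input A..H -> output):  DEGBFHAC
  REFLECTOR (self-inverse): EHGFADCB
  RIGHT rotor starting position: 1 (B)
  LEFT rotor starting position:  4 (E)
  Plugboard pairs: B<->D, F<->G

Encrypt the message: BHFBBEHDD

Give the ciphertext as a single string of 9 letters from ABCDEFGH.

Answer: FBCECBCCH

Derivation:
Char 1 ('B'): step: R->2, L=4; B->plug->D->R->D->L->G->refl->C->L'->G->R'->G->plug->F
Char 2 ('H'): step: R->3, L=4; H->plug->H->R->G->L->C->refl->G->L'->D->R'->D->plug->B
Char 3 ('F'): step: R->4, L=4; F->plug->G->R->F->L->A->refl->E->L'->C->R'->C->plug->C
Char 4 ('B'): step: R->5, L=4; B->plug->D->R->D->L->G->refl->C->L'->G->R'->E->plug->E
Char 5 ('B'): step: R->6, L=4; B->plug->D->R->F->L->A->refl->E->L'->C->R'->C->plug->C
Char 6 ('E'): step: R->7, L=4; E->plug->E->R->F->L->A->refl->E->L'->C->R'->D->plug->B
Char 7 ('H'): step: R->0, L->5 (L advanced); H->plug->H->R->C->L->F->refl->D->L'->B->R'->C->plug->C
Char 8 ('D'): step: R->1, L=5; D->plug->B->R->A->L->C->refl->G->L'->D->R'->C->plug->C
Char 9 ('D'): step: R->2, L=5; D->plug->B->R->C->L->F->refl->D->L'->B->R'->H->plug->H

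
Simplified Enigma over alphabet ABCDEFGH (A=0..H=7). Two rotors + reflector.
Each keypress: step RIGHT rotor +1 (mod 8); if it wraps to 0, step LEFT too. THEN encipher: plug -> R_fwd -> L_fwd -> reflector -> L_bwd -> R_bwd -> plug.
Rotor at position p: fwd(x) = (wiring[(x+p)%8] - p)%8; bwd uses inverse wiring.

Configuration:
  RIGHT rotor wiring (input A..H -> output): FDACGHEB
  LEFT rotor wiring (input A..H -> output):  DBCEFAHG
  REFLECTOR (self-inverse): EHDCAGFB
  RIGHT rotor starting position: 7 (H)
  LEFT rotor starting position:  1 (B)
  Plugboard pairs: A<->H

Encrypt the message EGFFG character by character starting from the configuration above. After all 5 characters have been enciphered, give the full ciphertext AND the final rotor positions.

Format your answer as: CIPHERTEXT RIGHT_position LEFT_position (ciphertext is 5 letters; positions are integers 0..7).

Answer: FDHDB 4 2

Derivation:
Char 1 ('E'): step: R->0, L->2 (L advanced); E->plug->E->R->G->L->B->refl->H->L'->H->R'->F->plug->F
Char 2 ('G'): step: R->1, L=2; G->plug->G->R->A->L->A->refl->E->L'->F->R'->D->plug->D
Char 3 ('F'): step: R->2, L=2; F->plug->F->R->H->L->H->refl->B->L'->G->R'->A->plug->H
Char 4 ('F'): step: R->3, L=2; F->plug->F->R->C->L->D->refl->C->L'->B->R'->D->plug->D
Char 5 ('G'): step: R->4, L=2; G->plug->G->R->E->L->F->refl->G->L'->D->R'->B->plug->B
Final: ciphertext=FDHDB, RIGHT=4, LEFT=2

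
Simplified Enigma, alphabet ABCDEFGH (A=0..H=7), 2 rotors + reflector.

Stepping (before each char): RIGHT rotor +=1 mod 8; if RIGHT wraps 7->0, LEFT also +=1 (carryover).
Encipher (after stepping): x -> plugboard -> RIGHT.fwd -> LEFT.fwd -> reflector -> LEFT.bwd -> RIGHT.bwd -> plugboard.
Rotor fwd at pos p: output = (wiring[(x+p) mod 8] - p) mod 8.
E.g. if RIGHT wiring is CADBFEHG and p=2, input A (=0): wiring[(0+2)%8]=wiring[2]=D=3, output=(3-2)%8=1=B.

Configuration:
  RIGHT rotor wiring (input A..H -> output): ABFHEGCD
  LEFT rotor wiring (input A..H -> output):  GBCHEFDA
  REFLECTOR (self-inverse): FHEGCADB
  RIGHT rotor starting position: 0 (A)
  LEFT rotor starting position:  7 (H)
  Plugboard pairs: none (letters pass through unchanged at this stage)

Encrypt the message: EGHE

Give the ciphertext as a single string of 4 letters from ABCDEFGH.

Answer: BADF

Derivation:
Char 1 ('E'): step: R->1, L=7; E->plug->E->R->F->L->F->refl->A->L'->E->R'->B->plug->B
Char 2 ('G'): step: R->2, L=7; G->plug->G->R->G->L->G->refl->D->L'->D->R'->A->plug->A
Char 3 ('H'): step: R->3, L=7; H->plug->H->R->C->L->C->refl->E->L'->H->R'->D->plug->D
Char 4 ('E'): step: R->4, L=7; E->plug->E->R->E->L->A->refl->F->L'->F->R'->F->plug->F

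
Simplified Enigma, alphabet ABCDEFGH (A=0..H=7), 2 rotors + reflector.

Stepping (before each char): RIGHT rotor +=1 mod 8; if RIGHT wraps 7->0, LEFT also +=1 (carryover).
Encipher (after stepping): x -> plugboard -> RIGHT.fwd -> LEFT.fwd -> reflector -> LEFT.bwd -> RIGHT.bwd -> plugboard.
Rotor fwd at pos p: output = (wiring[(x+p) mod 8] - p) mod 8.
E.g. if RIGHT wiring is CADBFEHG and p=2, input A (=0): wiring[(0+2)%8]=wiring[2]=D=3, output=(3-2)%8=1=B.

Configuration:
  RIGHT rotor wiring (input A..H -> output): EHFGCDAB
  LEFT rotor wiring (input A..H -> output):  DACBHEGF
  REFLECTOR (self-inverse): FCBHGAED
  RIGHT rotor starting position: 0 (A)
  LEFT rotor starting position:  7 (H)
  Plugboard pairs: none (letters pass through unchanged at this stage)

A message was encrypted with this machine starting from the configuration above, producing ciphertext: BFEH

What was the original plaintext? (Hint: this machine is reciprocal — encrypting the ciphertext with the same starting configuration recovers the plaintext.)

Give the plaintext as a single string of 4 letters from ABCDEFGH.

Answer: EADC

Derivation:
Char 1 ('B'): step: R->1, L=7; B->plug->B->R->E->L->C->refl->B->L'->C->R'->E->plug->E
Char 2 ('F'): step: R->2, L=7; F->plug->F->R->H->L->H->refl->D->L'->D->R'->A->plug->A
Char 3 ('E'): step: R->3, L=7; E->plug->E->R->G->L->F->refl->A->L'->F->R'->D->plug->D
Char 4 ('H'): step: R->4, L=7; H->plug->H->R->C->L->B->refl->C->L'->E->R'->C->plug->C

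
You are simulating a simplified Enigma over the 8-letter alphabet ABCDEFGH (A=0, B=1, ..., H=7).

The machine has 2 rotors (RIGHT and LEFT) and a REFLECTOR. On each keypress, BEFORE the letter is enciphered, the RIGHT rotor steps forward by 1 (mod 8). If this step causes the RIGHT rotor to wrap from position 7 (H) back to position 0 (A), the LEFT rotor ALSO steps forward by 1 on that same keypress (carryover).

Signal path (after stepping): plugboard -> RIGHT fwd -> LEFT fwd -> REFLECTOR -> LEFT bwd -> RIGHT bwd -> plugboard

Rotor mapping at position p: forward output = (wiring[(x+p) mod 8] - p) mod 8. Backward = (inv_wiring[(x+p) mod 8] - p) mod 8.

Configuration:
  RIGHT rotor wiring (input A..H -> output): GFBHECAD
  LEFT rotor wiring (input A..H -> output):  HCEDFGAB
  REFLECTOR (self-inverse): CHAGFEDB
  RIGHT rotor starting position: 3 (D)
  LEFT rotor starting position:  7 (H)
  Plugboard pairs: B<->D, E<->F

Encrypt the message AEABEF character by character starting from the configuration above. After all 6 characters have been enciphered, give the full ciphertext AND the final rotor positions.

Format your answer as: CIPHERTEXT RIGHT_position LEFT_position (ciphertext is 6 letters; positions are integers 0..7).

Char 1 ('A'): step: R->4, L=7; A->plug->A->R->A->L->C->refl->A->L'->B->R'->F->plug->E
Char 2 ('E'): step: R->5, L=7; E->plug->F->R->E->L->E->refl->F->L'->D->R'->B->plug->D
Char 3 ('A'): step: R->6, L=7; A->plug->A->R->C->L->D->refl->G->L'->F->R'->B->plug->D
Char 4 ('B'): step: R->7, L=7; B->plug->D->R->C->L->D->refl->G->L'->F->R'->F->plug->E
Char 5 ('E'): step: R->0, L->0 (L advanced); E->plug->F->R->C->L->E->refl->F->L'->E->R'->E->plug->F
Char 6 ('F'): step: R->1, L=0; F->plug->E->R->B->L->C->refl->A->L'->G->R'->C->plug->C
Final: ciphertext=EDDEFC, RIGHT=1, LEFT=0

Answer: EDDEFC 1 0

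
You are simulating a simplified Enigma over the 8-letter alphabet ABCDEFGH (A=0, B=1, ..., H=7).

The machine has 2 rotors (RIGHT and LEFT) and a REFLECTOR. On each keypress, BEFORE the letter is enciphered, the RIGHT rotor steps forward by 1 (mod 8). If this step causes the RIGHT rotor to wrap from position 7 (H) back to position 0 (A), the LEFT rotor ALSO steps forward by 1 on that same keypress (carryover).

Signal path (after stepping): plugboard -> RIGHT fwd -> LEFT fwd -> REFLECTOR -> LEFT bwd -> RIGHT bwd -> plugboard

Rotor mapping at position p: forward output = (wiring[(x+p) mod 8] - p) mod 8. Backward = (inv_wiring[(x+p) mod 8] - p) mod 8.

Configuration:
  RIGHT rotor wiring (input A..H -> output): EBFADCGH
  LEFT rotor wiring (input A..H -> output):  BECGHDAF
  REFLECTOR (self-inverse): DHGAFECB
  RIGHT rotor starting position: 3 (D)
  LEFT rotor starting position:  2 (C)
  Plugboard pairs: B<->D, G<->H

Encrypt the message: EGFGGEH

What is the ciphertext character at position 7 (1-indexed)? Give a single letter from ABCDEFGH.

Char 1 ('E'): step: R->4, L=2; E->plug->E->R->A->L->A->refl->D->L'->F->R'->F->plug->F
Char 2 ('G'): step: R->5, L=2; G->plug->H->R->G->L->H->refl->B->L'->D->R'->G->plug->H
Char 3 ('F'): step: R->6, L=2; F->plug->F->R->C->L->F->refl->E->L'->B->R'->B->plug->D
Char 4 ('G'): step: R->7, L=2; G->plug->H->R->H->L->C->refl->G->L'->E->R'->F->plug->F
Char 5 ('G'): step: R->0, L->3 (L advanced); G->plug->H->R->H->L->H->refl->B->L'->G->R'->G->plug->H
Char 6 ('E'): step: R->1, L=3; E->plug->E->R->B->L->E->refl->F->L'->D->R'->H->plug->G
Char 7 ('H'): step: R->2, L=3; H->plug->G->R->C->L->A->refl->D->L'->A->R'->D->plug->B

B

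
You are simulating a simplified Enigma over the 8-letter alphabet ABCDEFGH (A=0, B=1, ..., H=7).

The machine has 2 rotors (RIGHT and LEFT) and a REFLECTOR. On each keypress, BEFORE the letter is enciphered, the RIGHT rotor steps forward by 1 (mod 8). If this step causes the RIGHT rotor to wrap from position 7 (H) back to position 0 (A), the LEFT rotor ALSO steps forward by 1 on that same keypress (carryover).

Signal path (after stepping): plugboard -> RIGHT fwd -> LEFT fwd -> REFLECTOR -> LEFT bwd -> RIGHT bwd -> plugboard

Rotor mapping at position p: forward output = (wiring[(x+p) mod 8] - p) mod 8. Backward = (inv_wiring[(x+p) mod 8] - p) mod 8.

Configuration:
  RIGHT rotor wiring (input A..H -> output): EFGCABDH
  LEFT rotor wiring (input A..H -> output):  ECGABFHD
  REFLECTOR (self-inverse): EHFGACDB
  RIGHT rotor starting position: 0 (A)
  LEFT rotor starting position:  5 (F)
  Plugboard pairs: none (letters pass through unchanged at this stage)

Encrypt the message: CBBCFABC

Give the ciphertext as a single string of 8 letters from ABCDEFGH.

Answer: ADHEAHED

Derivation:
Char 1 ('C'): step: R->1, L=5; C->plug->C->R->B->L->C->refl->F->L'->E->R'->A->plug->A
Char 2 ('B'): step: R->2, L=5; B->plug->B->R->A->L->A->refl->E->L'->H->R'->D->plug->D
Char 3 ('B'): step: R->3, L=5; B->plug->B->R->F->L->B->refl->H->L'->D->R'->H->plug->H
Char 4 ('C'): step: R->4, L=5; C->plug->C->R->H->L->E->refl->A->L'->A->R'->E->plug->E
Char 5 ('F'): step: R->5, L=5; F->plug->F->R->B->L->C->refl->F->L'->E->R'->A->plug->A
Char 6 ('A'): step: R->6, L=5; A->plug->A->R->F->L->B->refl->H->L'->D->R'->H->plug->H
Char 7 ('B'): step: R->7, L=5; B->plug->B->R->F->L->B->refl->H->L'->D->R'->E->plug->E
Char 8 ('C'): step: R->0, L->6 (L advanced); C->plug->C->R->G->L->D->refl->G->L'->C->R'->D->plug->D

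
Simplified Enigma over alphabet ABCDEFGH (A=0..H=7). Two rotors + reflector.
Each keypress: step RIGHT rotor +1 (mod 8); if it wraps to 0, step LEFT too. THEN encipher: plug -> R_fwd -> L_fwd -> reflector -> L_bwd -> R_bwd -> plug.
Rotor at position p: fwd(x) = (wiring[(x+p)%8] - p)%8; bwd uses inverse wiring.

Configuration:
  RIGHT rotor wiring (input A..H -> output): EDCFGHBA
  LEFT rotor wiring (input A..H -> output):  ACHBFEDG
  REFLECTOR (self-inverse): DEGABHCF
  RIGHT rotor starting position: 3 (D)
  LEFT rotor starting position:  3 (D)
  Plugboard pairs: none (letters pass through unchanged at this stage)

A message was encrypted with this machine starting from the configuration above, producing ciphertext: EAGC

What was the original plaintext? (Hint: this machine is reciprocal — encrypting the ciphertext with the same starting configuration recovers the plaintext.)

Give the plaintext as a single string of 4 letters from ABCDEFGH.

Char 1 ('E'): step: R->4, L=3; E->plug->E->R->A->L->G->refl->C->L'->B->R'->H->plug->H
Char 2 ('A'): step: R->5, L=3; A->plug->A->R->C->L->B->refl->E->L'->H->R'->D->plug->D
Char 3 ('G'): step: R->6, L=3; G->plug->G->R->A->L->G->refl->C->L'->B->R'->H->plug->H
Char 4 ('C'): step: R->7, L=3; C->plug->C->R->E->L->D->refl->A->L'->D->R'->D->plug->D

Answer: HDHD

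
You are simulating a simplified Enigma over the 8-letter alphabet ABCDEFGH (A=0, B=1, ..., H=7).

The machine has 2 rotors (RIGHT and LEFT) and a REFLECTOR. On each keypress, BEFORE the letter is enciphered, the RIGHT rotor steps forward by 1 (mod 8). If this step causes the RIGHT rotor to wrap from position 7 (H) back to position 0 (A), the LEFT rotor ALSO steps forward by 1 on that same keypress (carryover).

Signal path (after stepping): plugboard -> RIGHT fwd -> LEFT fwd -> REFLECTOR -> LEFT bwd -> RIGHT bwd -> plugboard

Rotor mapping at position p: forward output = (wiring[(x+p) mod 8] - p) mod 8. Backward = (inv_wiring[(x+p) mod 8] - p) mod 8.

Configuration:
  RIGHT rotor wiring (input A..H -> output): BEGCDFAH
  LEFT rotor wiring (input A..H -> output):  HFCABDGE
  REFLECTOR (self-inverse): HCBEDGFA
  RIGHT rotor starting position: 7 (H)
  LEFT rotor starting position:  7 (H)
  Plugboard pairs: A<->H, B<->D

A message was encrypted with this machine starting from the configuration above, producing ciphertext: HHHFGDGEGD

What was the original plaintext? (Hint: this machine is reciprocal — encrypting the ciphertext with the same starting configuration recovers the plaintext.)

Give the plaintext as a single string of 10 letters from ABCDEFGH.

Char 1 ('H'): step: R->0, L->0 (L advanced); H->plug->A->R->B->L->F->refl->G->L'->G->R'->C->plug->C
Char 2 ('H'): step: R->1, L=0; H->plug->A->R->D->L->A->refl->H->L'->A->R'->H->plug->A
Char 3 ('H'): step: R->2, L=0; H->plug->A->R->E->L->B->refl->C->L'->C->R'->H->plug->A
Char 4 ('F'): step: R->3, L=0; F->plug->F->R->G->L->G->refl->F->L'->B->R'->G->plug->G
Char 5 ('G'): step: R->4, L=0; G->plug->G->R->C->L->C->refl->B->L'->E->R'->C->plug->C
Char 6 ('D'): step: R->5, L=0; D->plug->B->R->D->L->A->refl->H->L'->A->R'->A->plug->H
Char 7 ('G'): step: R->6, L=0; G->plug->G->R->F->L->D->refl->E->L'->H->R'->H->plug->A
Char 8 ('E'): step: R->7, L=0; E->plug->E->R->D->L->A->refl->H->L'->A->R'->A->plug->H
Char 9 ('G'): step: R->0, L->1 (L advanced); G->plug->G->R->A->L->E->refl->D->L'->G->R'->C->plug->C
Char 10 ('D'): step: R->1, L=1; D->plug->B->R->F->L->F->refl->G->L'->H->R'->F->plug->F

Answer: CAAGCHAHCF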